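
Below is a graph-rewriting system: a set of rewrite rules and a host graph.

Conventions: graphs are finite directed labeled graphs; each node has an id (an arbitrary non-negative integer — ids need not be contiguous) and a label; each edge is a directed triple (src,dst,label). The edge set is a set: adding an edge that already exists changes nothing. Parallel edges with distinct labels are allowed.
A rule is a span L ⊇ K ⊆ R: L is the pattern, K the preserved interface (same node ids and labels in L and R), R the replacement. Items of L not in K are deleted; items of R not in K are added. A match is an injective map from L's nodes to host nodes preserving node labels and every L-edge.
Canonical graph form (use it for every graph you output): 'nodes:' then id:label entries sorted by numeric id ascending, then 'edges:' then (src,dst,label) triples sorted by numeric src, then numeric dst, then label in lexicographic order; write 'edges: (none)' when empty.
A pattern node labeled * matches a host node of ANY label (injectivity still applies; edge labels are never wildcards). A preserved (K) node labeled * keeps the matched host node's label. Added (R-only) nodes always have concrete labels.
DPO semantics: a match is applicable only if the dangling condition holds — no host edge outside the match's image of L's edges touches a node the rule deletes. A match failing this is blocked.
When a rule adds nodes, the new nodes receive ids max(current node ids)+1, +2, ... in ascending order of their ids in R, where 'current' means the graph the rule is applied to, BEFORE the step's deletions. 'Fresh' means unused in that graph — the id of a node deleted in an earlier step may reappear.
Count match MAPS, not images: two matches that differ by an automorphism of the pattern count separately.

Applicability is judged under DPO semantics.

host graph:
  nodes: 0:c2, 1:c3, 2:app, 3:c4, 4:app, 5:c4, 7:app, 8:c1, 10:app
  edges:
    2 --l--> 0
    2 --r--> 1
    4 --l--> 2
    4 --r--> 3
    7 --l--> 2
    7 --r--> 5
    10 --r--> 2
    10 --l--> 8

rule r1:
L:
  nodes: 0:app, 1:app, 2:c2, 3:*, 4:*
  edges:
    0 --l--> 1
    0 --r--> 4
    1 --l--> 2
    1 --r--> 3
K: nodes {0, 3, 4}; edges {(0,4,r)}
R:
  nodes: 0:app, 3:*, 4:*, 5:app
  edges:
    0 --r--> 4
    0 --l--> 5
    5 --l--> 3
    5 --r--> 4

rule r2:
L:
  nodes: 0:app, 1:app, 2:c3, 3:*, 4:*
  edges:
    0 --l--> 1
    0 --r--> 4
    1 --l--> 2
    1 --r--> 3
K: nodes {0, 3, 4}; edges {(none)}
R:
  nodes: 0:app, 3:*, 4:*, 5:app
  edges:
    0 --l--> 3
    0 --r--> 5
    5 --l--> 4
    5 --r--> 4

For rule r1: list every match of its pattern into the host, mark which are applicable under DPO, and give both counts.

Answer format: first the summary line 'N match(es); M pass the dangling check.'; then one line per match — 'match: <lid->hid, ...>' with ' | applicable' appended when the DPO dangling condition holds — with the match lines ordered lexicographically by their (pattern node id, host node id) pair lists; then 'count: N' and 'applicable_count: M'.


2 match(es); 0 pass the dangling check.
match: 0->4, 1->2, 2->0, 3->1, 4->3
match: 0->7, 1->2, 2->0, 3->1, 4->5
count: 2
applicable_count: 0


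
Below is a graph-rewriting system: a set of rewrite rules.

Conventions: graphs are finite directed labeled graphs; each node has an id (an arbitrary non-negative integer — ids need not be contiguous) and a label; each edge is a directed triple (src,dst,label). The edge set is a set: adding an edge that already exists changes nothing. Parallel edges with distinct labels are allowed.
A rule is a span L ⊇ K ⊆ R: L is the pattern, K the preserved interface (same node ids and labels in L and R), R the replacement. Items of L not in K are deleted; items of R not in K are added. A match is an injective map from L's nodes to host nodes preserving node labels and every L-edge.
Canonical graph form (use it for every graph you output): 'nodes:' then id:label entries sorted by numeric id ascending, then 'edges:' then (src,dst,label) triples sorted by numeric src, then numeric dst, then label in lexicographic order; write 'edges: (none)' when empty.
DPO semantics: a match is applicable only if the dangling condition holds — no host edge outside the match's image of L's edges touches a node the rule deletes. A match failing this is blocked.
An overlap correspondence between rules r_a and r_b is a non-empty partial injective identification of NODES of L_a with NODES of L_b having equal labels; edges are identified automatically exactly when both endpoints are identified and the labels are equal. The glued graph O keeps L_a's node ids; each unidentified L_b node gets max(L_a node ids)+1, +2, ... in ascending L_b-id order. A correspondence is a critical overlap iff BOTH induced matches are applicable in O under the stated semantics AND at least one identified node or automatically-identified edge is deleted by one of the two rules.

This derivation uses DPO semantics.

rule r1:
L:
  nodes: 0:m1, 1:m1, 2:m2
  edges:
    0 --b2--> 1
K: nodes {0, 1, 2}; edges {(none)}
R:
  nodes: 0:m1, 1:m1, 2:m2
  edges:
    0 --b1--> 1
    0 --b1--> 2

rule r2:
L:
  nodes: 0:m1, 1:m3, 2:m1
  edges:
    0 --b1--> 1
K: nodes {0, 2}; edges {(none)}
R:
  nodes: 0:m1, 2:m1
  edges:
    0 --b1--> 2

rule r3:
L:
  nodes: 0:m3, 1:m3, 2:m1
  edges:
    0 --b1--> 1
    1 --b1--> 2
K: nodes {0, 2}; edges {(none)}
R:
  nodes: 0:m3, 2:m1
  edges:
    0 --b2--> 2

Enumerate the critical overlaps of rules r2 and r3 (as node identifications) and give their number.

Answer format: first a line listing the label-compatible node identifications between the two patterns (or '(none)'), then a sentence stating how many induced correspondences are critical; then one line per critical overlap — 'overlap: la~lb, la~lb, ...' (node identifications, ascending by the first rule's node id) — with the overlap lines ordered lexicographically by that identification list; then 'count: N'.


label-compatible node identifications between L(r2) and L(r3): 0~2, 1~0, 1~1, 2~2
0 of the induced correspondences are critical overlaps of r2 and r3.
count: 0


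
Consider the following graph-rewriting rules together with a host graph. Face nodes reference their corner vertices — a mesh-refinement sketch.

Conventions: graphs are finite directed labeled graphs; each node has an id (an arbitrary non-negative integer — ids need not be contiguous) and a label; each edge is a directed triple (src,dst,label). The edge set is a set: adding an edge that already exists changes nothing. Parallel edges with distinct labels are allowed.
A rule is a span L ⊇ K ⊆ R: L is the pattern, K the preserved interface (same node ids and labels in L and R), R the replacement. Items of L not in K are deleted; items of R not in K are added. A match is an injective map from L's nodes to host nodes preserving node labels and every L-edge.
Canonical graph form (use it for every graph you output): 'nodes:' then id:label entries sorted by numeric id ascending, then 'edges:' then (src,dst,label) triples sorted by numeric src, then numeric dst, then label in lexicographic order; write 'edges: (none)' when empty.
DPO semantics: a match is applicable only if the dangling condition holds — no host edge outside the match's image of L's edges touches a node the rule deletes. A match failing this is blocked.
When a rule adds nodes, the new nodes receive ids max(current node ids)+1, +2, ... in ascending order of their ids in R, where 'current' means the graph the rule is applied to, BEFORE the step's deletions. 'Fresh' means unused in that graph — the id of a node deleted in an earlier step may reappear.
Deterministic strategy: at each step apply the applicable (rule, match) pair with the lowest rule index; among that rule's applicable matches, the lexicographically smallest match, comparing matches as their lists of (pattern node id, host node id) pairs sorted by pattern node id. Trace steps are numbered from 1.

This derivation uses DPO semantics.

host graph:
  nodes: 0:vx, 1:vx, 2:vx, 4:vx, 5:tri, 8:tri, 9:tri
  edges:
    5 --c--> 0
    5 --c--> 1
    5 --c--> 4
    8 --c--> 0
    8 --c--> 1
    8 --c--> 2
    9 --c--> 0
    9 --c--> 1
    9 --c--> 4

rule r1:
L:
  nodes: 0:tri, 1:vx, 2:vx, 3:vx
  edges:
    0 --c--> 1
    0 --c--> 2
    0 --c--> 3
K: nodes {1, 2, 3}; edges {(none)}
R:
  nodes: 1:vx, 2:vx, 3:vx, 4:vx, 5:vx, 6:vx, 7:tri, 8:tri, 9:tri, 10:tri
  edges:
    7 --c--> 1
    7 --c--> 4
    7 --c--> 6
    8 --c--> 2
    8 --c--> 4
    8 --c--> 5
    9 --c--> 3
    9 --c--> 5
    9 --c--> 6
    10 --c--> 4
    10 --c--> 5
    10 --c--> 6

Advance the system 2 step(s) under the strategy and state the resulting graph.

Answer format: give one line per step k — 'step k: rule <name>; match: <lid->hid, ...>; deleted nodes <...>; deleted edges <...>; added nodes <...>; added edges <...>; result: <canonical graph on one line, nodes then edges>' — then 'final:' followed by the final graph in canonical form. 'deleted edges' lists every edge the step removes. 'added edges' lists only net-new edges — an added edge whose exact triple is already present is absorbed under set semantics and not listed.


step 1: rule r1; match: 0->5, 1->0, 2->1, 3->4; deleted nodes 5; deleted edges (5,0,c); (5,1,c); (5,4,c); added nodes 10, 11, 12, 13, 14, 15, 16; added edges (13,0,c); (13,10,c); (13,12,c); (14,1,c); (14,10,c); (14,11,c); (15,4,c); (15,11,c); (15,12,c); (16,10,c); (16,11,c); (16,12,c); result: nodes: 0:vx, 1:vx, 2:vx, 4:vx, 8:tri, 9:tri, 10:vx, 11:vx, 12:vx, 13:tri, 14:tri, 15:tri, 16:tri edges: (8,0,c); (8,1,c); (8,2,c); (9,0,c); (9,1,c); (9,4,c); (13,0,c); (13,10,c); (13,12,c); (14,1,c); (14,10,c); (14,11,c); (15,4,c); (15,11,c); (15,12,c); (16,10,c); (16,11,c); (16,12,c)
step 2: rule r1; match: 0->8, 1->0, 2->1, 3->2; deleted nodes 8; deleted edges (8,0,c); (8,1,c); (8,2,c); added nodes 17, 18, 19, 20, 21, 22, 23; added edges (20,0,c); (20,17,c); (20,19,c); (21,1,c); (21,17,c); (21,18,c); (22,2,c); (22,18,c); (22,19,c); (23,17,c); (23,18,c); (23,19,c); result: nodes: 0:vx, 1:vx, 2:vx, 4:vx, 9:tri, 10:vx, 11:vx, 12:vx, 13:tri, 14:tri, 15:tri, 16:tri, 17:vx, 18:vx, 19:vx, 20:tri, 21:tri, 22:tri, 23:tri edges: (9,0,c); (9,1,c); (9,4,c); (13,0,c); (13,10,c); (13,12,c); (14,1,c); (14,10,c); (14,11,c); (15,4,c); (15,11,c); (15,12,c); (16,10,c); (16,11,c); (16,12,c); (20,0,c); (20,17,c); (20,19,c); (21,1,c); (21,17,c); (21,18,c); (22,2,c); (22,18,c); (22,19,c); (23,17,c); (23,18,c); (23,19,c)
final:
nodes: 0:vx, 1:vx, 2:vx, 4:vx, 9:tri, 10:vx, 11:vx, 12:vx, 13:tri, 14:tri, 15:tri, 16:tri, 17:vx, 18:vx, 19:vx, 20:tri, 21:tri, 22:tri, 23:tri
edges: (9,0,c); (9,1,c); (9,4,c); (13,0,c); (13,10,c); (13,12,c); (14,1,c); (14,10,c); (14,11,c); (15,4,c); (15,11,c); (15,12,c); (16,10,c); (16,11,c); (16,12,c); (20,0,c); (20,17,c); (20,19,c); (21,1,c); (21,17,c); (21,18,c); (22,2,c); (22,18,c); (22,19,c); (23,17,c); (23,18,c); (23,19,c)


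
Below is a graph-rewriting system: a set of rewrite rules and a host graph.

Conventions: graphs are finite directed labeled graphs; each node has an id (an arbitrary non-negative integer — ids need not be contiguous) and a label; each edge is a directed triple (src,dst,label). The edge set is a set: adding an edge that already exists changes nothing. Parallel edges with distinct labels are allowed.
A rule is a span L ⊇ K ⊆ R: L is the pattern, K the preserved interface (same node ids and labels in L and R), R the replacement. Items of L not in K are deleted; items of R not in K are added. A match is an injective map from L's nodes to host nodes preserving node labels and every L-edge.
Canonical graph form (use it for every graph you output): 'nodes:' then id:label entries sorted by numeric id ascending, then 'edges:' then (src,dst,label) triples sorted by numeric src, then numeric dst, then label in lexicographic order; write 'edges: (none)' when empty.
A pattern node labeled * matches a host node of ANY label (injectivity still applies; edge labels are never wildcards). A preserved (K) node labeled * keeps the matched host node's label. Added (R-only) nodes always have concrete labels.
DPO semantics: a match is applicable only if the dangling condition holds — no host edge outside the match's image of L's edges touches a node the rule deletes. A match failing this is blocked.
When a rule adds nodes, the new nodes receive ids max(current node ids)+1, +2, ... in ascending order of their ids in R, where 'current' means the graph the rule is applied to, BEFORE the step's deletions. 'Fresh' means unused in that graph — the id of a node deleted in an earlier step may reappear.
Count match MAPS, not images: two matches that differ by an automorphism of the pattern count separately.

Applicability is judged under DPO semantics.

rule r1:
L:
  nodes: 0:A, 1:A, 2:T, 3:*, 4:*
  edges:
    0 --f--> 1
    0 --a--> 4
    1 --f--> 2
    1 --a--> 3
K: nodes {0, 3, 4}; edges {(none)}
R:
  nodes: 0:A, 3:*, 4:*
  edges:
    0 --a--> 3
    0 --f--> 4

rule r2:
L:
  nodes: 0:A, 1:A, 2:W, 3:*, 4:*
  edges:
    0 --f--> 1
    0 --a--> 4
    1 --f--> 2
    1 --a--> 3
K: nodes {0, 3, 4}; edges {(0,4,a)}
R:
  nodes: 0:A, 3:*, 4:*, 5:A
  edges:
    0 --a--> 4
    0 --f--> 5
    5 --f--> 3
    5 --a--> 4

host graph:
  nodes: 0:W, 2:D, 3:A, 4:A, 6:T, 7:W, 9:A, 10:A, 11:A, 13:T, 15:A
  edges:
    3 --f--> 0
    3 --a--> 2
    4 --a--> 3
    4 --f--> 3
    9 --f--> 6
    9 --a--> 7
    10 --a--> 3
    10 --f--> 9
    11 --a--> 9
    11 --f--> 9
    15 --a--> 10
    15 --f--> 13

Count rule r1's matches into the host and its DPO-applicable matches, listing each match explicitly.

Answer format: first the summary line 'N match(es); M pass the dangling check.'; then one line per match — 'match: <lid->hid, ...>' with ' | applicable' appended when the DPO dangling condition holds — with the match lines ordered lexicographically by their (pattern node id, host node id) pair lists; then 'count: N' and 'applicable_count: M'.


1 match(es); 0 pass the dangling check.
match: 0->10, 1->9, 2->6, 3->7, 4->3
count: 1
applicable_count: 0


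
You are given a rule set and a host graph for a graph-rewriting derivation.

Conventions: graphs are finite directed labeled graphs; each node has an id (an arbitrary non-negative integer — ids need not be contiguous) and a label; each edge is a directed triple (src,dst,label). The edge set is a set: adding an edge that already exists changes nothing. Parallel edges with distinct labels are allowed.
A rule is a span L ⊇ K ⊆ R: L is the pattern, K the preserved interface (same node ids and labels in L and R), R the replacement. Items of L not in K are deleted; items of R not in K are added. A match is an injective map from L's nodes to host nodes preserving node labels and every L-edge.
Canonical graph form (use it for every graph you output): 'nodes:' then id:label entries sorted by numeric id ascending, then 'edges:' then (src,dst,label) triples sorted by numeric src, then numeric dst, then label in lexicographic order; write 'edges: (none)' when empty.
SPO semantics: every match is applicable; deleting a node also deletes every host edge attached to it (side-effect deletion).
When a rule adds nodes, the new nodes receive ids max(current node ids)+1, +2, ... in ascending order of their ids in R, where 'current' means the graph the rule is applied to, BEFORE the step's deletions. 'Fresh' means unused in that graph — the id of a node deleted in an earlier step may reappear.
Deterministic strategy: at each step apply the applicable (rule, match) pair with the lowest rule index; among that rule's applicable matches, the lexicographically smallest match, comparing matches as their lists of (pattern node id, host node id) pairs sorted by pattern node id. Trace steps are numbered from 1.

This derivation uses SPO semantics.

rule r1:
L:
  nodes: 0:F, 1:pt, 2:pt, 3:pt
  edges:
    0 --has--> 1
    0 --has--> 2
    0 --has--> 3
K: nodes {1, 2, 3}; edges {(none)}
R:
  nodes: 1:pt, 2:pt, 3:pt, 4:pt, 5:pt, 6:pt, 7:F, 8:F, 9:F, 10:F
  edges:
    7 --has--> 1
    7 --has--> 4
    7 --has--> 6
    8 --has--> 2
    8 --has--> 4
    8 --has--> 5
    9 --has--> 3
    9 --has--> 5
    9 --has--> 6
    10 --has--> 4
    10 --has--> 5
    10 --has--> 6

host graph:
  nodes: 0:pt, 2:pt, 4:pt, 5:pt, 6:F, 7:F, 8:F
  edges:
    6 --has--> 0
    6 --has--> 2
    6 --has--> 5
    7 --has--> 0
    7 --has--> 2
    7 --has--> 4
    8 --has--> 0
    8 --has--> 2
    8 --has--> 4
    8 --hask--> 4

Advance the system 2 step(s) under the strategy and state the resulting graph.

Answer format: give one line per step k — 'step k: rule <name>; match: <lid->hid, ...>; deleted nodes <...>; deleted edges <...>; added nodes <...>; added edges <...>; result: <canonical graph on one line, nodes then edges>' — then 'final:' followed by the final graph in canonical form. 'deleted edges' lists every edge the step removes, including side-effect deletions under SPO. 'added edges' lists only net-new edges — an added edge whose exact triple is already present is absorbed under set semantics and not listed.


step 1: rule r1; match: 0->6, 1->0, 2->2, 3->5; deleted nodes 6; deleted edges (6,0,has); (6,2,has); (6,5,has); added nodes 9, 10, 11, 12, 13, 14, 15; added edges (12,0,has); (12,9,has); (12,11,has); (13,2,has); (13,9,has); (13,10,has); (14,5,has); (14,10,has); (14,11,has); (15,9,has); (15,10,has); (15,11,has); result: nodes: 0:pt, 2:pt, 4:pt, 5:pt, 7:F, 8:F, 9:pt, 10:pt, 11:pt, 12:F, 13:F, 14:F, 15:F edges: (7,0,has); (7,2,has); (7,4,has); (8,0,has); (8,2,has); (8,4,has); (8,4,hask); (12,0,has); (12,9,has); (12,11,has); (13,2,has); (13,9,has); (13,10,has); (14,5,has); (14,10,has); (14,11,has); (15,9,has); (15,10,has); (15,11,has)
step 2: rule r1; match: 0->7, 1->0, 2->2, 3->4; deleted nodes 7; deleted edges (7,0,has); (7,2,has); (7,4,has); added nodes 16, 17, 18, 19, 20, 21, 22; added edges (19,0,has); (19,16,has); (19,18,has); (20,2,has); (20,16,has); (20,17,has); (21,4,has); (21,17,has); (21,18,has); (22,16,has); (22,17,has); (22,18,has); result: nodes: 0:pt, 2:pt, 4:pt, 5:pt, 8:F, 9:pt, 10:pt, 11:pt, 12:F, 13:F, 14:F, 15:F, 16:pt, 17:pt, 18:pt, 19:F, 20:F, 21:F, 22:F edges: (8,0,has); (8,2,has); (8,4,has); (8,4,hask); (12,0,has); (12,9,has); (12,11,has); (13,2,has); (13,9,has); (13,10,has); (14,5,has); (14,10,has); (14,11,has); (15,9,has); (15,10,has); (15,11,has); (19,0,has); (19,16,has); (19,18,has); (20,2,has); (20,16,has); (20,17,has); (21,4,has); (21,17,has); (21,18,has); (22,16,has); (22,17,has); (22,18,has)
final:
nodes: 0:pt, 2:pt, 4:pt, 5:pt, 8:F, 9:pt, 10:pt, 11:pt, 12:F, 13:F, 14:F, 15:F, 16:pt, 17:pt, 18:pt, 19:F, 20:F, 21:F, 22:F
edges: (8,0,has); (8,2,has); (8,4,has); (8,4,hask); (12,0,has); (12,9,has); (12,11,has); (13,2,has); (13,9,has); (13,10,has); (14,5,has); (14,10,has); (14,11,has); (15,9,has); (15,10,has); (15,11,has); (19,0,has); (19,16,has); (19,18,has); (20,2,has); (20,16,has); (20,17,has); (21,4,has); (21,17,has); (21,18,has); (22,16,has); (22,17,has); (22,18,has)


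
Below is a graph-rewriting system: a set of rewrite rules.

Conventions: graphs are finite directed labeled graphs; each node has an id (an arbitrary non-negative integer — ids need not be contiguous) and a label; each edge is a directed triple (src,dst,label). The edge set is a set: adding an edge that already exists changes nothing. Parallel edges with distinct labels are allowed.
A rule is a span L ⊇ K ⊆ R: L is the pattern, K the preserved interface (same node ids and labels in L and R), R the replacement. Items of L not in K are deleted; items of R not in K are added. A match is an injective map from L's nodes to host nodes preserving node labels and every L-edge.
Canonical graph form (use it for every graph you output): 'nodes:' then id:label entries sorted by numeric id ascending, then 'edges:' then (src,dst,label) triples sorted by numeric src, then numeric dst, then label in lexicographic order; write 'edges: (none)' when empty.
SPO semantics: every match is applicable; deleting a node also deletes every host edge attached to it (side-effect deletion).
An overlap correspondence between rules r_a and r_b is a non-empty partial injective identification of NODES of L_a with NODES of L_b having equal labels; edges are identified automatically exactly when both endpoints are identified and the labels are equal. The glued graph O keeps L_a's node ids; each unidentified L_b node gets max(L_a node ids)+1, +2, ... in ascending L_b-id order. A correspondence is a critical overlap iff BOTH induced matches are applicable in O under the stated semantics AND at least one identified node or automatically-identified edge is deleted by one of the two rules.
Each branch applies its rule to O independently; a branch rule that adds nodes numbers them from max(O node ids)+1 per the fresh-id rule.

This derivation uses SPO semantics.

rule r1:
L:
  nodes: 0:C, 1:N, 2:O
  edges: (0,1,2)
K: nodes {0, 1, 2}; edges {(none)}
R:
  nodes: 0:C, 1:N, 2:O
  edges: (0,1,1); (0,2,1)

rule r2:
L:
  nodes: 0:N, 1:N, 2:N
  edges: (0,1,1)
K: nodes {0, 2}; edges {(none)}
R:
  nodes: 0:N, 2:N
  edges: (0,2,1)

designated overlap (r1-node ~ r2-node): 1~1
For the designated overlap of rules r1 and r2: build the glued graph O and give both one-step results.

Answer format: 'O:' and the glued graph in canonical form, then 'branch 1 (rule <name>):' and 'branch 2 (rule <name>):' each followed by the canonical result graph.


O:
nodes: 0:C, 1:N, 2:O, 3:N, 4:N
edges: (0,1,2); (3,1,1)
branch 1 (rule r1):
nodes: 0:C, 1:N, 2:O, 3:N, 4:N
edges: (0,1,1); (0,2,1); (3,1,1)
branch 2 (rule r2):
nodes: 0:C, 2:O, 3:N, 4:N
edges: (3,4,1)


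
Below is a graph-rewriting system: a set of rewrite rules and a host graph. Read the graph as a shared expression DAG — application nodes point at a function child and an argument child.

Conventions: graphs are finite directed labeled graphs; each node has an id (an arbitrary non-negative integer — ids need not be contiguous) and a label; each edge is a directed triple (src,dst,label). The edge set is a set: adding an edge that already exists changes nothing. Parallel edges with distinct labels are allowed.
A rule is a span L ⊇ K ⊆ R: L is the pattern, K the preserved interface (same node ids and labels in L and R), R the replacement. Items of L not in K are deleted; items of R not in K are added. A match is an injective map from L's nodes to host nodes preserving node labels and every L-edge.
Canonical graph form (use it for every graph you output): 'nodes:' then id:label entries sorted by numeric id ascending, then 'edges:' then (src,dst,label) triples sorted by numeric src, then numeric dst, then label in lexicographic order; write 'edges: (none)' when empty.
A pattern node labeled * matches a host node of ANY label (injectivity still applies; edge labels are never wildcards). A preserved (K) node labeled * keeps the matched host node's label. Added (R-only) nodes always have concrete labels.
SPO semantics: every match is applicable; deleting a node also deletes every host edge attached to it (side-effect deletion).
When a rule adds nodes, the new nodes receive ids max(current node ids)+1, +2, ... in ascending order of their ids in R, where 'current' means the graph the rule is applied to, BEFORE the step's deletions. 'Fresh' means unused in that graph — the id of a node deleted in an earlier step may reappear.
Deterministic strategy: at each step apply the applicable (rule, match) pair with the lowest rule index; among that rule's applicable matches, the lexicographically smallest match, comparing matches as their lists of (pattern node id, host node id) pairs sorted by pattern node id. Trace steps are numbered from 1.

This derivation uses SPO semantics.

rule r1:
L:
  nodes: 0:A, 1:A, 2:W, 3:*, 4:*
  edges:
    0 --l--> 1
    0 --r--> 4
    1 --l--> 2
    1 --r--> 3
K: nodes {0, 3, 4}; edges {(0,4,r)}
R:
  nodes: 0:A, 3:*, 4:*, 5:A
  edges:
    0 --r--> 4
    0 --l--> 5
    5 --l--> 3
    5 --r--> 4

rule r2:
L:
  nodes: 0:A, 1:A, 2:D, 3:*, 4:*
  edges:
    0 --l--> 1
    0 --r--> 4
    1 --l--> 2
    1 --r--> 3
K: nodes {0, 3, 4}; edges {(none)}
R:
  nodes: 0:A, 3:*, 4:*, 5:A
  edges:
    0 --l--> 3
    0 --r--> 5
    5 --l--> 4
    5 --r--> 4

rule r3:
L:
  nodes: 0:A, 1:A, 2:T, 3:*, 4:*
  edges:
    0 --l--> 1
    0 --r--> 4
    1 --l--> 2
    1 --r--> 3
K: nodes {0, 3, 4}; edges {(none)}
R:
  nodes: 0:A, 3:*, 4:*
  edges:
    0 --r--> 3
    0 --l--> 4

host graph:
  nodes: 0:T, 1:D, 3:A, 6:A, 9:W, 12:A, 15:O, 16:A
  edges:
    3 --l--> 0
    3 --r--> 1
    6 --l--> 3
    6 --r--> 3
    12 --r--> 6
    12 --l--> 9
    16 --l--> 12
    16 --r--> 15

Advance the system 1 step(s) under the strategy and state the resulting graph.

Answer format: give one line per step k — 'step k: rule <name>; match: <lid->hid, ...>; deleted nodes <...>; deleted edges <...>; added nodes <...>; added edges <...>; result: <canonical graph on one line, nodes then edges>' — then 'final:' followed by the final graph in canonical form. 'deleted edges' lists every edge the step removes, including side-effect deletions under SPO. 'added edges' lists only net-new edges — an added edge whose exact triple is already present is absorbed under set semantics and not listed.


step 1: rule r1; match: 0->16, 1->12, 2->9, 3->6, 4->15; deleted nodes 9, 12; deleted edges (12,6,r); (12,9,l); (16,12,l); added nodes 17; added edges (16,17,l); (17,6,l); (17,15,r); result: nodes: 0:T, 1:D, 3:A, 6:A, 15:O, 16:A, 17:A edges: (3,0,l); (3,1,r); (6,3,l); (6,3,r); (16,15,r); (16,17,l); (17,6,l); (17,15,r)
final:
nodes: 0:T, 1:D, 3:A, 6:A, 15:O, 16:A, 17:A
edges: (3,0,l); (3,1,r); (6,3,l); (6,3,r); (16,15,r); (16,17,l); (17,6,l); (17,15,r)


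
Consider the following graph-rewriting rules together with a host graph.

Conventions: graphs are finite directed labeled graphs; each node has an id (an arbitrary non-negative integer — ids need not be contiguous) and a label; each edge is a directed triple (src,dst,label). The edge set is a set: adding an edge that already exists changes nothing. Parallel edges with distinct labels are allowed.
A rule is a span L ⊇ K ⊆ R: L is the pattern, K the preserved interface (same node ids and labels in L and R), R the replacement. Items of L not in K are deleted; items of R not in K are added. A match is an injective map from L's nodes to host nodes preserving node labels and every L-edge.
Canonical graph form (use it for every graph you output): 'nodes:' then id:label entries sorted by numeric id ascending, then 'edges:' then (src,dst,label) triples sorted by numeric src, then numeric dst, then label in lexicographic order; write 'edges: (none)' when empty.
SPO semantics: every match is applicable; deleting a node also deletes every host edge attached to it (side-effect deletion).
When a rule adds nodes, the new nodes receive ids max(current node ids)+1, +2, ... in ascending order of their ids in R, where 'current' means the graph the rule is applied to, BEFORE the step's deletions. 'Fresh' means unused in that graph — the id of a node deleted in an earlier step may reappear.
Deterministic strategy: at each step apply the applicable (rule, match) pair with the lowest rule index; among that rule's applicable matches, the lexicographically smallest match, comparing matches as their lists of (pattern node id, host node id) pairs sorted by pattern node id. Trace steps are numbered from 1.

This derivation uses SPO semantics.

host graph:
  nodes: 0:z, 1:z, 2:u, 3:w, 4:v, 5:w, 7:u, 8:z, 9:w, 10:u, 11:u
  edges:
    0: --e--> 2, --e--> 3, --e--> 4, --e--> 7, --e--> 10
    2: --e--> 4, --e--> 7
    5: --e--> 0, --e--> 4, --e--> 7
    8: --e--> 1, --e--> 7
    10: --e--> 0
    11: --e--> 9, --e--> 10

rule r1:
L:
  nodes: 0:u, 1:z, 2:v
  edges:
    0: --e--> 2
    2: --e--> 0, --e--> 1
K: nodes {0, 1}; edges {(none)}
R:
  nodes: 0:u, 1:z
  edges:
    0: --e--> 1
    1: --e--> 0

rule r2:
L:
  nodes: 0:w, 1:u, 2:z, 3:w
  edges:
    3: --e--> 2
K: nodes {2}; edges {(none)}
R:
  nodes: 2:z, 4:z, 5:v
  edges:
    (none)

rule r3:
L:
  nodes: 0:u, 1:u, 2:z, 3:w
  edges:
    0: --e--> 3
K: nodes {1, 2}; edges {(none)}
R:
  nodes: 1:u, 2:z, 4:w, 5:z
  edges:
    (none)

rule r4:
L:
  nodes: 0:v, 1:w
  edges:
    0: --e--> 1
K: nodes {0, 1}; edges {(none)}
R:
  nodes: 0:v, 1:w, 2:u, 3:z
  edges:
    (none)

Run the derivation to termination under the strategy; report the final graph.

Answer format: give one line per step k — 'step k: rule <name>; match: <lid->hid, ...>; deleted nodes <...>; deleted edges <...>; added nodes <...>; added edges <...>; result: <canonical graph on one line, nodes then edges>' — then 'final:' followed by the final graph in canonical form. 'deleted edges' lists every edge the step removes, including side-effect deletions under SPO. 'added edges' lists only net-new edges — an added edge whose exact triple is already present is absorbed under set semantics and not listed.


step 1: rule r2; match: 0->3, 1->2, 2->0, 3->5; deleted nodes 2, 3, 5; deleted edges (0,2,e); (0,3,e); (2,4,e); (2,7,e); (5,0,e); (5,4,e); (5,7,e); added nodes 12, 13; added edges (none); result: nodes: 0:z, 1:z, 4:v, 7:u, 8:z, 9:w, 10:u, 11:u, 12:z, 13:v edges: (0,4,e); (0,7,e); (0,10,e); (8,1,e); (8,7,e); (10,0,e); (11,9,e); (11,10,e)
step 2: rule r3; match: 0->11, 1->7, 2->0, 3->9; deleted nodes 9, 11; deleted edges (11,9,e); (11,10,e); added nodes 14, 15; added edges (none); result: nodes: 0:z, 1:z, 4:v, 7:u, 8:z, 10:u, 12:z, 13:v, 14:w, 15:z edges: (0,4,e); (0,7,e); (0,10,e); (8,1,e); (8,7,e); (10,0,e)
final:
nodes: 0:z, 1:z, 4:v, 7:u, 8:z, 10:u, 12:z, 13:v, 14:w, 15:z
edges: (0,4,e); (0,7,e); (0,10,e); (8,1,e); (8,7,e); (10,0,e)


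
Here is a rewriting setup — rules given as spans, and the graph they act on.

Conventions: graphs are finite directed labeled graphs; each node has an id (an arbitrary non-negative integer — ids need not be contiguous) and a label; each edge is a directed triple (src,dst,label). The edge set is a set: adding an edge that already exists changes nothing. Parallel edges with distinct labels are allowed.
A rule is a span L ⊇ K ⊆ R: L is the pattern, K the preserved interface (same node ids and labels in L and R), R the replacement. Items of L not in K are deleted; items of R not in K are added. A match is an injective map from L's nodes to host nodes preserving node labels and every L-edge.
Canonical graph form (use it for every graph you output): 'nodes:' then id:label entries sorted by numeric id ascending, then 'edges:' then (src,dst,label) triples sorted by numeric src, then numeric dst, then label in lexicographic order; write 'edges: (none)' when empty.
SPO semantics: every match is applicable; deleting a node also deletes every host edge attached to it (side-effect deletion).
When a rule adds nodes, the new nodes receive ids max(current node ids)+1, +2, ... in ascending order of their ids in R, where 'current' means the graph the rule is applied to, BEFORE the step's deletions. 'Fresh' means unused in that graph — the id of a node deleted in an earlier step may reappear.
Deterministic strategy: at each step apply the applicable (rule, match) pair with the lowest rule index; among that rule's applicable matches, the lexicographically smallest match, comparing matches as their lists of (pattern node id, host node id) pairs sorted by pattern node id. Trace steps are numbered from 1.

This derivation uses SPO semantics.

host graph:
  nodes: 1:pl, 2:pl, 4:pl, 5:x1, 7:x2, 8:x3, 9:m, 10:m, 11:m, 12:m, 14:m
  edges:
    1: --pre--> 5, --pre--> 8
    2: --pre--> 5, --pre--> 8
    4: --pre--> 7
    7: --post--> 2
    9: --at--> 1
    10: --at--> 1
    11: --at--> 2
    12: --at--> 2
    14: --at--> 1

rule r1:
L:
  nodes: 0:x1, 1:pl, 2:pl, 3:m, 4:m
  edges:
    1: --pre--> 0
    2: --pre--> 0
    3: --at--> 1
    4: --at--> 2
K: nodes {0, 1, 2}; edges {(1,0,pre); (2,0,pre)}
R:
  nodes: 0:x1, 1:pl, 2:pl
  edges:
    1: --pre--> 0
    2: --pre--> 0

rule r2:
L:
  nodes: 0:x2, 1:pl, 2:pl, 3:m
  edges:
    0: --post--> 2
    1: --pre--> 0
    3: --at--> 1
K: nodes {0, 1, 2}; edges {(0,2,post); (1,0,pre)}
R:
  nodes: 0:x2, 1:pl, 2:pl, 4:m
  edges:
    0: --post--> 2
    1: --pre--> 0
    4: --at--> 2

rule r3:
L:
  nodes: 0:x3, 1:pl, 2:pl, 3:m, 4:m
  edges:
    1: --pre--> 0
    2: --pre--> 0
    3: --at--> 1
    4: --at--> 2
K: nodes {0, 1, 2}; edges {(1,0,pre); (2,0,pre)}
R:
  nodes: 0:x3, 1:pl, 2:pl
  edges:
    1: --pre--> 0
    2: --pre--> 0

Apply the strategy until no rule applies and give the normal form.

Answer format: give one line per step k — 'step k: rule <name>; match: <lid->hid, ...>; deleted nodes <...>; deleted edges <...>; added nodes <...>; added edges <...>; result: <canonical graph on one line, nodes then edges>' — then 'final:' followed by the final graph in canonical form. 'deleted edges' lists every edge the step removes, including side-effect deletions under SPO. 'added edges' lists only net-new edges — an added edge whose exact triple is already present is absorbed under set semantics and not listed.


step 1: rule r1; match: 0->5, 1->1, 2->2, 3->9, 4->11; deleted nodes 9, 11; deleted edges (9,1,at); (11,2,at); added nodes (none); added edges (none); result: nodes: 1:pl, 2:pl, 4:pl, 5:x1, 7:x2, 8:x3, 10:m, 12:m, 14:m edges: (1,5,pre); (1,8,pre); (2,5,pre); (2,8,pre); (4,7,pre); (7,2,post); (10,1,at); (12,2,at); (14,1,at)
step 2: rule r1; match: 0->5, 1->1, 2->2, 3->10, 4->12; deleted nodes 10, 12; deleted edges (10,1,at); (12,2,at); added nodes (none); added edges (none); result: nodes: 1:pl, 2:pl, 4:pl, 5:x1, 7:x2, 8:x3, 14:m edges: (1,5,pre); (1,8,pre); (2,5,pre); (2,8,pre); (4,7,pre); (7,2,post); (14,1,at)
final:
nodes: 1:pl, 2:pl, 4:pl, 5:x1, 7:x2, 8:x3, 14:m
edges: (1,5,pre); (1,8,pre); (2,5,pre); (2,8,pre); (4,7,pre); (7,2,post); (14,1,at)


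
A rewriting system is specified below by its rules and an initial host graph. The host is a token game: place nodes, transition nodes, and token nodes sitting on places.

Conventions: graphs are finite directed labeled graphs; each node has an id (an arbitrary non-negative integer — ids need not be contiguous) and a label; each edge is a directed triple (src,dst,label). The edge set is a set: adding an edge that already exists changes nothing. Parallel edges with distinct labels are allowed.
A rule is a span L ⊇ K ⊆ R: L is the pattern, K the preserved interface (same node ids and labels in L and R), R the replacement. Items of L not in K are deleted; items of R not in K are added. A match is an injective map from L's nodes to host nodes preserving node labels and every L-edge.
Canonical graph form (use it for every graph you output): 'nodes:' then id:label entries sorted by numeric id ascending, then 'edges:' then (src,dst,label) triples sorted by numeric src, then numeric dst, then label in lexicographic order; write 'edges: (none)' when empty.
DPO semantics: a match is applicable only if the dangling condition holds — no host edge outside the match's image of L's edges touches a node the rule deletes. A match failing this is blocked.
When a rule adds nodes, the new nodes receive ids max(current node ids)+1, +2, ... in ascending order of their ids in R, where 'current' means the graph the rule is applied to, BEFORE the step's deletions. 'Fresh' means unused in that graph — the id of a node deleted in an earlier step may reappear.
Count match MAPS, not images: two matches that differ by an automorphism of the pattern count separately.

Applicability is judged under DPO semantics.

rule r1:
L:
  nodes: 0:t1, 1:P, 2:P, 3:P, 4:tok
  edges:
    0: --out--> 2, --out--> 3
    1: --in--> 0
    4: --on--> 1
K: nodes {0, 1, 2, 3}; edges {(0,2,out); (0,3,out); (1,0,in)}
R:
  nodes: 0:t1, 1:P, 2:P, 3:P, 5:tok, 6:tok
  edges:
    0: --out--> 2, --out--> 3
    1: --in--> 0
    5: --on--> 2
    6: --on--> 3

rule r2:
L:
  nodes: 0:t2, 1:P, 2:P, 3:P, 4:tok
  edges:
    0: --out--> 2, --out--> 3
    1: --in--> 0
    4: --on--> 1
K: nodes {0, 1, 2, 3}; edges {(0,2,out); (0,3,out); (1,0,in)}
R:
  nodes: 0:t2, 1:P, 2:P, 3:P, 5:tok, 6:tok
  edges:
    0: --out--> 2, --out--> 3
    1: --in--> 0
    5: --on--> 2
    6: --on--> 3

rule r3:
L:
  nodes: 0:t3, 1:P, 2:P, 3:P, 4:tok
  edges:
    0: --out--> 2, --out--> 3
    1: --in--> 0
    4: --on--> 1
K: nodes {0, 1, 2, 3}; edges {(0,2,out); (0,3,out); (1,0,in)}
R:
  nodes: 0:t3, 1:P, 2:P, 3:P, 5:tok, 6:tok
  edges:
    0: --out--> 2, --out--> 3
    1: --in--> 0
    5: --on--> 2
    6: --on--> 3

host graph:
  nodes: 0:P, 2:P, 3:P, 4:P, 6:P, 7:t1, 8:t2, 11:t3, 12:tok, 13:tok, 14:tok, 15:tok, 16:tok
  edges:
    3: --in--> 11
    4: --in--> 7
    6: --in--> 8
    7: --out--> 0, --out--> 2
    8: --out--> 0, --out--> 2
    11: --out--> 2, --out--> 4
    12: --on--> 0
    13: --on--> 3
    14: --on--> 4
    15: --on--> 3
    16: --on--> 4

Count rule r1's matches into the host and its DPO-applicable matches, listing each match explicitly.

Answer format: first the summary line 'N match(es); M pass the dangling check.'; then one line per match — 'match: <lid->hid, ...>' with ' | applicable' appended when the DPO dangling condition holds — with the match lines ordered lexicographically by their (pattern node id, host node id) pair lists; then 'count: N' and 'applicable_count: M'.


4 match(es); 4 pass the dangling check.
match: 0->7, 1->4, 2->0, 3->2, 4->14 | applicable
match: 0->7, 1->4, 2->0, 3->2, 4->16 | applicable
match: 0->7, 1->4, 2->2, 3->0, 4->14 | applicable
match: 0->7, 1->4, 2->2, 3->0, 4->16 | applicable
count: 4
applicable_count: 4


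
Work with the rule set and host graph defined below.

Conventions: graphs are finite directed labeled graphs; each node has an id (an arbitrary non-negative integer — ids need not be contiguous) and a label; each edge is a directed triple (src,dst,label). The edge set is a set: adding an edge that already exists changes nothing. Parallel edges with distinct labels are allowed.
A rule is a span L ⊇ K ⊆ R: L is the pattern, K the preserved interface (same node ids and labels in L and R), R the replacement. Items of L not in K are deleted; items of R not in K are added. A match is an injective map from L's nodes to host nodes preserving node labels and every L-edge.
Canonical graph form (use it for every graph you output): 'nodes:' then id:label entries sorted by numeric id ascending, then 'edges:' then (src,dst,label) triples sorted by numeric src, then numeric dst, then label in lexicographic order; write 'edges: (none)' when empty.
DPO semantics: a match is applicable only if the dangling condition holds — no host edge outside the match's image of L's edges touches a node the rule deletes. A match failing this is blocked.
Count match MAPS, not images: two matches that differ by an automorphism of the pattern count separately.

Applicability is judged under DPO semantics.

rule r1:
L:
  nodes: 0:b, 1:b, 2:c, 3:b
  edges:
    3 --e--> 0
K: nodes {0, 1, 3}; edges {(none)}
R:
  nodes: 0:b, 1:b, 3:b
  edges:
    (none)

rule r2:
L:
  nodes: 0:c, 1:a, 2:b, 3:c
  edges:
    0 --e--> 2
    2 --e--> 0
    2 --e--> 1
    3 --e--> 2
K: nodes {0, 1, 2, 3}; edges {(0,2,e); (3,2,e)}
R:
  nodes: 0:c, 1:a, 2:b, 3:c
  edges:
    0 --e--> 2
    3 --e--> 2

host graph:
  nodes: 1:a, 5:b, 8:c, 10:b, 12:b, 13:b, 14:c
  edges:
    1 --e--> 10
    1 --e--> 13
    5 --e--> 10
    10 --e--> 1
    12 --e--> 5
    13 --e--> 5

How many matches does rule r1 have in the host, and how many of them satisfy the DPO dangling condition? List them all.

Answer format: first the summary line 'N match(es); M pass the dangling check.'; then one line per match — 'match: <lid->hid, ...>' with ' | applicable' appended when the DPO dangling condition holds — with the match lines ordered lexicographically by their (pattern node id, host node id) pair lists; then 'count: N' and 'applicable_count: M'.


12 match(es); 12 pass the dangling check.
match: 0->5, 1->10, 2->8, 3->12 | applicable
match: 0->5, 1->10, 2->8, 3->13 | applicable
match: 0->5, 1->10, 2->14, 3->12 | applicable
match: 0->5, 1->10, 2->14, 3->13 | applicable
match: 0->5, 1->12, 2->8, 3->13 | applicable
match: 0->5, 1->12, 2->14, 3->13 | applicable
match: 0->5, 1->13, 2->8, 3->12 | applicable
match: 0->5, 1->13, 2->14, 3->12 | applicable
match: 0->10, 1->12, 2->8, 3->5 | applicable
match: 0->10, 1->12, 2->14, 3->5 | applicable
match: 0->10, 1->13, 2->8, 3->5 | applicable
match: 0->10, 1->13, 2->14, 3->5 | applicable
count: 12
applicable_count: 12


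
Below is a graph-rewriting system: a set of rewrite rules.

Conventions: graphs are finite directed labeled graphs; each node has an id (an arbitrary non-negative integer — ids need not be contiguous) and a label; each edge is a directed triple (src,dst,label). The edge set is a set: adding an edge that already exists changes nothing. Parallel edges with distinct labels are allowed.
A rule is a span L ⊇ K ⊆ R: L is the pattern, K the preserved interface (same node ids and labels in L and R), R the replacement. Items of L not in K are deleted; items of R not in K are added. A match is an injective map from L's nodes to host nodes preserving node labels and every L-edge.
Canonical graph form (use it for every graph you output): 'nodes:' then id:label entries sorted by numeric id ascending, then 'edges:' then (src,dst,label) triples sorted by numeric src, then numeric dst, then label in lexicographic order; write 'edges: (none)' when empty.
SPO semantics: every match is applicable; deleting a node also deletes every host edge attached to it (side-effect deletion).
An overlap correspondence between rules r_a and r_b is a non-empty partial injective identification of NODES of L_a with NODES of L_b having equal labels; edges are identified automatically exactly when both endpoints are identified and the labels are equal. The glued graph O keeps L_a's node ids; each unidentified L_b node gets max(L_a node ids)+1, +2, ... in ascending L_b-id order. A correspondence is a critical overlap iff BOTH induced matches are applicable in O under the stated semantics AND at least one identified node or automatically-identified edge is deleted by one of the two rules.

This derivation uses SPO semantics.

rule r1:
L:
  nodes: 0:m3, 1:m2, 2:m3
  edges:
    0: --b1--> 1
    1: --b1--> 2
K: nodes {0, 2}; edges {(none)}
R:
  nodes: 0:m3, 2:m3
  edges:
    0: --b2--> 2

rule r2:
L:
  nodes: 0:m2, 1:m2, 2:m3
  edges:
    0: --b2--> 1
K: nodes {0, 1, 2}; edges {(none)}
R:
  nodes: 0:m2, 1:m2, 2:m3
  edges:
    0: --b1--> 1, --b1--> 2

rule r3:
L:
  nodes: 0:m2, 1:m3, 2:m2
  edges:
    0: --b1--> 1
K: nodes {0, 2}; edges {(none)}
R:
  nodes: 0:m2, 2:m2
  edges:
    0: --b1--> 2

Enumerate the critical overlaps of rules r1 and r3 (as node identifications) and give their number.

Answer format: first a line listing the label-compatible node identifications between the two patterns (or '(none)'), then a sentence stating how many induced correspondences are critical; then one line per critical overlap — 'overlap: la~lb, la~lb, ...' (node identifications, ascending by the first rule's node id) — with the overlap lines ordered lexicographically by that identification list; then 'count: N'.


label-compatible node identifications between L(r1) and L(r3): 0~1, 1~0, 1~2, 2~1
8 of the induced correspondences are critical overlaps of r1 and r3.
overlap: 0~1
overlap: 0~1, 1~0
overlap: 0~1, 1~2
overlap: 1~0
overlap: 1~0, 2~1
overlap: 1~2
overlap: 1~2, 2~1
overlap: 2~1
count: 8
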